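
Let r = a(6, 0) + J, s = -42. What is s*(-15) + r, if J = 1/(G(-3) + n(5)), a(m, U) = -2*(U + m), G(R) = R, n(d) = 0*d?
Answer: 1853/3 ≈ 617.67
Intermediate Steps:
n(d) = 0
a(m, U) = -2*U - 2*m
J = -1/3 (J = 1/(-3 + 0) = 1/(-3) = -1/3 ≈ -0.33333)
r = -37/3 (r = (-2*0 - 2*6) - 1/3 = (0 - 12) - 1/3 = -12 - 1/3 = -37/3 ≈ -12.333)
s*(-15) + r = -42*(-15) - 37/3 = 630 - 37/3 = 1853/3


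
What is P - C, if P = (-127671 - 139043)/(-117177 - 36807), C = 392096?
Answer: -30188121875/76992 ≈ -3.9209e+5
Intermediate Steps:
P = 133357/76992 (P = -266714/(-153984) = -266714*(-1/153984) = 133357/76992 ≈ 1.7321)
P - C = 133357/76992 - 1*392096 = 133357/76992 - 392096 = -30188121875/76992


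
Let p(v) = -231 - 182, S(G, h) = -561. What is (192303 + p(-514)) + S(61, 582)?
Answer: 191329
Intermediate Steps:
p(v) = -413
(192303 + p(-514)) + S(61, 582) = (192303 - 413) - 561 = 191890 - 561 = 191329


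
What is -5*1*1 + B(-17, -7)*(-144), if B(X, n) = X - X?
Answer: -5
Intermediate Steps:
B(X, n) = 0
-5*1*1 + B(-17, -7)*(-144) = -5*1*1 + 0*(-144) = -5*1 + 0 = -5 + 0 = -5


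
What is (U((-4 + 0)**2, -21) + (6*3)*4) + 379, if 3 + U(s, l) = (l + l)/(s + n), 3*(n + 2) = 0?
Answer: 445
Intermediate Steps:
n = -2 (n = -2 + (1/3)*0 = -2 + 0 = -2)
U(s, l) = -3 + 2*l/(-2 + s) (U(s, l) = -3 + (l + l)/(s - 2) = -3 + (2*l)/(-2 + s) = -3 + 2*l/(-2 + s))
(U((-4 + 0)**2, -21) + (6*3)*4) + 379 = ((6 - 3*(-4 + 0)**2 + 2*(-21))/(-2 + (-4 + 0)**2) + (6*3)*4) + 379 = ((6 - 3*(-4)**2 - 42)/(-2 + (-4)**2) + 18*4) + 379 = ((6 - 3*16 - 42)/(-2 + 16) + 72) + 379 = ((6 - 48 - 42)/14 + 72) + 379 = ((1/14)*(-84) + 72) + 379 = (-6 + 72) + 379 = 66 + 379 = 445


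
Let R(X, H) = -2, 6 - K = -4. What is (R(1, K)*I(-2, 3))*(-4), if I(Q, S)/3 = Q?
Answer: -48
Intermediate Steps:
K = 10 (K = 6 - 1*(-4) = 6 + 4 = 10)
I(Q, S) = 3*Q
(R(1, K)*I(-2, 3))*(-4) = -6*(-2)*(-4) = -2*(-6)*(-4) = 12*(-4) = -48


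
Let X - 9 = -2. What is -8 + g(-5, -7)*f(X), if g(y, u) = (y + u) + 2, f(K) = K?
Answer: -78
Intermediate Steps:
X = 7 (X = 9 - 2 = 7)
g(y, u) = 2 + u + y (g(y, u) = (u + y) + 2 = 2 + u + y)
-8 + g(-5, -7)*f(X) = -8 + (2 - 7 - 5)*7 = -8 - 10*7 = -8 - 70 = -78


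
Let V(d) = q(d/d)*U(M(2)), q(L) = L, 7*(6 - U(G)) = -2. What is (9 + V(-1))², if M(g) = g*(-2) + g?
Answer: 11449/49 ≈ 233.65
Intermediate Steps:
M(g) = -g (M(g) = -2*g + g = -g)
U(G) = 44/7 (U(G) = 6 - ⅐*(-2) = 6 + 2/7 = 44/7)
V(d) = 44/7 (V(d) = (d/d)*(44/7) = 1*(44/7) = 44/7)
(9 + V(-1))² = (9 + 44/7)² = (107/7)² = 11449/49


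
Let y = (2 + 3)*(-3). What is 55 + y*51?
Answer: -710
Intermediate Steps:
y = -15 (y = 5*(-3) = -15)
55 + y*51 = 55 - 15*51 = 55 - 765 = -710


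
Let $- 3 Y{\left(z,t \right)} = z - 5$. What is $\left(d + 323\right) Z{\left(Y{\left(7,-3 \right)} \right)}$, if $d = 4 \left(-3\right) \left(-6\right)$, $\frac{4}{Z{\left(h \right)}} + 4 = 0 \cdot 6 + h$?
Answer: $- \frac{2370}{7} \approx -338.57$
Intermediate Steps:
$Y{\left(z,t \right)} = \frac{5}{3} - \frac{z}{3}$ ($Y{\left(z,t \right)} = - \frac{z - 5}{3} = - \frac{-5 + z}{3} = \frac{5}{3} - \frac{z}{3}$)
$Z{\left(h \right)} = \frac{4}{-4 + h}$ ($Z{\left(h \right)} = \frac{4}{-4 + \left(0 \cdot 6 + h\right)} = \frac{4}{-4 + \left(0 + h\right)} = \frac{4}{-4 + h}$)
$d = 72$ ($d = \left(-12\right) \left(-6\right) = 72$)
$\left(d + 323\right) Z{\left(Y{\left(7,-3 \right)} \right)} = \left(72 + 323\right) \frac{4}{-4 + \left(\frac{5}{3} - \frac{7}{3}\right)} = 395 \frac{4}{-4 + \left(\frac{5}{3} - \frac{7}{3}\right)} = 395 \frac{4}{-4 - \frac{2}{3}} = 395 \frac{4}{- \frac{14}{3}} = 395 \cdot 4 \left(- \frac{3}{14}\right) = 395 \left(- \frac{6}{7}\right) = - \frac{2370}{7}$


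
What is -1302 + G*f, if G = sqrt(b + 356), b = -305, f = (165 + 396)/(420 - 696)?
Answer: -1302 - 187*sqrt(51)/92 ≈ -1316.5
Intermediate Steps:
f = -187/92 (f = 561/(-276) = 561*(-1/276) = -187/92 ≈ -2.0326)
G = sqrt(51) (G = sqrt(-305 + 356) = sqrt(51) ≈ 7.1414)
-1302 + G*f = -1302 + sqrt(51)*(-187/92) = -1302 - 187*sqrt(51)/92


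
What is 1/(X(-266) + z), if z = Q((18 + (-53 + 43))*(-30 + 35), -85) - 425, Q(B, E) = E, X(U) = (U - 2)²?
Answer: 1/71314 ≈ 1.4022e-5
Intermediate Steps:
X(U) = (-2 + U)²
z = -510 (z = -85 - 425 = -510)
1/(X(-266) + z) = 1/((-2 - 266)² - 510) = 1/((-268)² - 510) = 1/(71824 - 510) = 1/71314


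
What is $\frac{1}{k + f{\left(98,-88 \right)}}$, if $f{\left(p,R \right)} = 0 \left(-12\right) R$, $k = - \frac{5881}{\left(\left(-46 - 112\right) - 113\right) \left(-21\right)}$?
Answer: $- \frac{5691}{5881} \approx -0.96769$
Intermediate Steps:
$k = - \frac{5881}{5691}$ ($k = - \frac{5881}{\left(-158 - 113\right) \left(-21\right)} = - \frac{5881}{\left(-271\right) \left(-21\right)} = - \frac{5881}{5691} \approx -1.0334$)
$f{\left(p,R \right)} = 0$ ($f{\left(p,R \right)} = 0 R = 0$)
$\frac{1}{k + f{\left(98,-88 \right)}} = \frac{1}{- \frac{5881}{5691} + 0} = \frac{1}{- \frac{5881}{5691}} = - \frac{5691}{5881}$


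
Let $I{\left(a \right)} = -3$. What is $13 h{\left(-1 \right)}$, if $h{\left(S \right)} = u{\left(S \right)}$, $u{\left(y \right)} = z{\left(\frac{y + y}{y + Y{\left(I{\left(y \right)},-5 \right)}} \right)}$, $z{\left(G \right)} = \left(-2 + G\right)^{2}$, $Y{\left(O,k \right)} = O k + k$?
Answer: $\frac{5200}{81} \approx 64.198$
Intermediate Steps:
$Y{\left(O,k \right)} = k + O k$
$u{\left(y \right)} = \left(-2 + \frac{2 y}{10 + y}\right)^{2}$ ($u{\left(y \right)} = \left(-2 + \frac{y + y}{y - 5 \left(1 - 3\right)}\right)^{2} = \left(-2 + \frac{2 y}{y - -10}\right)^{2} = \left(-2 + \frac{2 y}{y + 10}\right)^{2} = \left(-2 + \frac{2 y}{10 + y}\right)^{2}$)
$h{\left(S \right)} = \frac{400}{\left(10 + S\right)^{2}}$
$13 h{\left(-1 \right)} = 13 \frac{400}{\left(10 - 1\right)^{2}} = 13 \cdot \frac{400}{81} = \frac{5200}{81}$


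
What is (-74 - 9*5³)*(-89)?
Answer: 106711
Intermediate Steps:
(-74 - 9*5³)*(-89) = (-74 - 9*125)*(-89) = (-74 - 1125)*(-89) = -1199*(-89) = 106711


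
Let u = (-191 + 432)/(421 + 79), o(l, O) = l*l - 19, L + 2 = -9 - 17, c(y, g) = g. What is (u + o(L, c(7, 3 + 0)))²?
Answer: 146490673081/250000 ≈ 5.8596e+5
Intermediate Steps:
L = -28 (L = -2 + (-9 - 17) = -2 - 26 = -28)
o(l, O) = -19 + l² (o(l, O) = l² - 19 = -19 + l²)
u = 241/500 ≈ 0.48200
(u + o(L, c(7, 3 + 0)))² = (241/500 + (-19 + (-28)²))² = (241/500 + (-19 + 784))² = (241/500 + 765)² = (382741/500)² = 146490673081/250000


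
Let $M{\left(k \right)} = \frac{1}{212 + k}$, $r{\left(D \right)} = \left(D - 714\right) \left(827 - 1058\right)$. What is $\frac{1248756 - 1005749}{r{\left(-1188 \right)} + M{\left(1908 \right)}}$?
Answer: $\frac{515174840}{931447441} \approx 0.55309$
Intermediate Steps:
$r{\left(D \right)} = 164934 - 231 D$ ($r{\left(D \right)} = \left(-714 + D\right) \left(-231\right) = 164934 - 231 D$)
$\frac{1248756 - 1005749}{r{\left(-1188 \right)} + M{\left(1908 \right)}} = \frac{1248756 - 1005749}{\left(164934 - -274428\right) + \frac{1}{212 + 1908}} = \frac{243007}{\left(164934 + 274428\right) + \frac{1}{2120}} = \frac{243007}{439362 + \frac{1}{2120}} = \frac{243007}{\frac{931447441}{2120}} = 243007 \cdot \frac{2120}{931447441} = \frac{515174840}{931447441}$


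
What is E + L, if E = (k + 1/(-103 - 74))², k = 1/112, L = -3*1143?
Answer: -1347566052479/392990976 ≈ -3429.0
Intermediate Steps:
L = -3429
k = 1/112 ≈ 0.0089286
E = 4225/392990976 (E = (1/112 + 1/(-103 - 74))² = (1/112 + 1/(-177))² = (1/112 - 1/177)² = (65/19824)² = 4225/392990976 ≈ 1.0751e-5)
E + L = 4225/392990976 - 3429 = -1347566052479/392990976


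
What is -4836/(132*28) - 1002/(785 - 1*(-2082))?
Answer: -1464017/883036 ≈ -1.6579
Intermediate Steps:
-4836/(132*28) - 1002/(785 - 1*(-2082)) = -4836/3696 - 1002/(785 + 2082) = -4836*1/3696 - 1002/2867 = -403/308 - 1002*1/2867 = -403/308 - 1002/2867 = -1464017/883036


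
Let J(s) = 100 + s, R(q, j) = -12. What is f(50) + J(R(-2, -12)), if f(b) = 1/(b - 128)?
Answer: 6863/78 ≈ 87.987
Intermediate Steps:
f(b) = 1/(-128 + b)
f(50) + J(R(-2, -12)) = 1/(-128 + 50) + (100 - 12) = 1/(-78) + 88 = -1/78 + 88 = 6863/78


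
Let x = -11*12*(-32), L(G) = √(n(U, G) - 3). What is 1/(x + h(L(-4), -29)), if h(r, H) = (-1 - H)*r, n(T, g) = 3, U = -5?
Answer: 1/4224 ≈ 0.00023674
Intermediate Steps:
L(G) = 0 (L(G) = √(3 - 3) = √0 = 0)
h(r, H) = r*(-1 - H)
x = 4224 (x = -132*(-32) = 4224)
1/(x + h(L(-4), -29)) = 1/(4224 - 1*0*(1 - 29)) = 1/(4224 - 1*0*(-28)) = 1/(4224 + 0) = 1/4224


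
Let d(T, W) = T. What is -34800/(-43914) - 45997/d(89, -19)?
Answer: -336135843/651391 ≈ -516.03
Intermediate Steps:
-34800/(-43914) - 45997/d(89, -19) = -34800/(-43914) - 45997/89 = -34800*(-1/43914) - 45997*1/89 = 5800/7319 - 45997/89 = -336135843/651391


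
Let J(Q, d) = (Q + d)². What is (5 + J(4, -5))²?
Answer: 36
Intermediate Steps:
(5 + J(4, -5))² = (5 + (4 - 5)²)² = (5 + (-1)²)² = (5 + 1)² = 6² = 36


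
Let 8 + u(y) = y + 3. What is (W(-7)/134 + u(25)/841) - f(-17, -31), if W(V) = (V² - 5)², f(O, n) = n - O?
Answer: 1604286/56347 ≈ 28.472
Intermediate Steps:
u(y) = -5 + y (u(y) = -8 + (y + 3) = -8 + (3 + y) = -5 + y)
W(V) = (-5 + V²)²
(W(-7)/134 + u(25)/841) - f(-17, -31) = ((-5 + (-7)²)²/134 + (-5 + 25)/841) - (-31 - 1*(-17)) = ((-5 + 49)²*(1/134) + 20*(1/841)) - (-31 + 17) = (44²*(1/134) + 20/841) - 1*(-14) = (1936*(1/134) + 20/841) + 14 = (968/67 + 20/841) + 14 = 815428/56347 + 14 = 1604286/56347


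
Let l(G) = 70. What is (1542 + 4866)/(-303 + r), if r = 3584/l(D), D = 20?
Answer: -32040/1259 ≈ -25.449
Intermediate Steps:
r = 256/5 (r = 3584/70 = 3584*(1/70) = 256/5 ≈ 51.200)
(1542 + 4866)/(-303 + r) = (1542 + 4866)/(-303 + 256/5) = 6408/(-1259/5) = 6408*(-5/1259) = -32040/1259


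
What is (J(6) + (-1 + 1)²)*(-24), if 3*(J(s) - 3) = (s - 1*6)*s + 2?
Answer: -88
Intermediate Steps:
J(s) = 11/3 + s*(-6 + s)/3 (J(s) = 3 + ((s - 1*6)*s + 2)/3 = 3 + ((s - 6)*s + 2)/3 = 3 + ((-6 + s)*s + 2)/3 = 3 + (s*(-6 + s) + 2)/3 = 3 + (2 + s*(-6 + s))/3 = 3 + (⅔ + s*(-6 + s)/3) = 11/3 + s*(-6 + s)/3)
(J(6) + (-1 + 1)²)*(-24) = ((11/3 - 2*6 + (⅓)*6²) + (-1 + 1)²)*(-24) = ((11/3 - 12 + (⅓)*36) + 0²)*(-24) = ((11/3 - 12 + 12) + 0)*(-24) = (11/3 + 0)*(-24) = (11/3)*(-24) = -88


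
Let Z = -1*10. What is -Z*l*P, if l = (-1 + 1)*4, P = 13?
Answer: 0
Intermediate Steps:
Z = -10
l = 0 (l = 0*4 = 0)
-Z*l*P = -(-10*0)*13 = -0*13 = -1*0 = 0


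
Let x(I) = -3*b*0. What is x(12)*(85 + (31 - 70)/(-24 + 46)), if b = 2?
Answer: 0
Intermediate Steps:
x(I) = 0 (x(I) = -3*2*0 = -6*0 = 0)
x(12)*(85 + (31 - 70)/(-24 + 46)) = 0*(85 + (31 - 70)/(-24 + 46)) = 0*(85 - 39/22) = 0*(1831/22) = 0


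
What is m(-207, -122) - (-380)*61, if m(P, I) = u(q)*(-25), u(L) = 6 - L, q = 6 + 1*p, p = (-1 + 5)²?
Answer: 23580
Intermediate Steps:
p = 16 (p = 4² = 16)
q = 22 (q = 6 + 1*16 = 6 + 16 = 22)
m(P, I) = 400 (m(P, I) = (6 - 1*22)*(-25) = (6 - 22)*(-25) = -16*(-25) = 400)
m(-207, -122) - (-380)*61 = 400 - (-380)*61 = 400 - 1*(-23180) = 400 + 23180 = 23580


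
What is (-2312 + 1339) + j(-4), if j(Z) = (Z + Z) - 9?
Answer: -990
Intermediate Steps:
j(Z) = -9 + 2*Z (j(Z) = 2*Z - 9 = -9 + 2*Z)
(-2312 + 1339) + j(-4) = (-2312 + 1339) + (-9 + 2*(-4)) = -973 + (-9 - 8) = -973 - 17 = -990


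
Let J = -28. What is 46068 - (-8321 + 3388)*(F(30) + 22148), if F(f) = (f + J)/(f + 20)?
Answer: 2732558733/25 ≈ 1.0930e+8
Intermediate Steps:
F(f) = (-28 + f)/(20 + f) (F(f) = (f - 28)/(f + 20) = (-28 + f)/(20 + f))
46068 - (-8321 + 3388)*(F(30) + 22148) = 46068 - (-8321 + 3388)*((-28 + 30)/(20 + 30) + 22148) = 46068 - (-4933)*(2/50 + 22148) = 46068 - (-4933)*((1/50)*2 + 22148) = 46068 - (-4933)*(1/25 + 22148) = 46068 - (-4933)*553701/25 = 46068 - 1*(-2731407033/25) = 46068 + 2731407033/25 = 2732558733/25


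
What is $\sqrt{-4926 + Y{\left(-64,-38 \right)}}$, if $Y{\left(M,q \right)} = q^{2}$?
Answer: $i \sqrt{3482} \approx 59.008 i$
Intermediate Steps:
$\sqrt{-4926 + Y{\left(-64,-38 \right)}} = \sqrt{-4926 + \left(-38\right)^{2}} = \sqrt{-4926 + 1444} = \sqrt{-3482} = i \sqrt{3482}$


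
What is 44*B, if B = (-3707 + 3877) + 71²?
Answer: 229284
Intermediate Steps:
B = 5211 (B = 170 + 5041 = 5211)
44*B = 44*5211 = 229284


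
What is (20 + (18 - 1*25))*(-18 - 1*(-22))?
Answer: 52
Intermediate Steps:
(20 + (18 - 1*25))*(-18 - 1*(-22)) = (20 + (18 - 25))*(-18 + 22) = (20 - 7)*4 = 13*4 = 52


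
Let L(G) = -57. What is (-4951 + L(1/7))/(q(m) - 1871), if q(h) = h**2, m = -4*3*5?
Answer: -5008/1729 ≈ -2.8965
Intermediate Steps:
m = -60 (m = -12*5 = -60)
(-4951 + L(1/7))/(q(m) - 1871) = (-4951 - 57)/((-60)**2 - 1871) = -5008/(3600 - 1871) = -5008/1729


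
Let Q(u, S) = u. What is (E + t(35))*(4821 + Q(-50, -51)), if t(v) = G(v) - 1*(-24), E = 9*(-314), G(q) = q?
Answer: -13201357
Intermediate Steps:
E = -2826
t(v) = 24 + v (t(v) = v - 1*(-24) = v + 24 = 24 + v)
(E + t(35))*(4821 + Q(-50, -51)) = (-2826 + (24 + 35))*(4821 - 50) = (-2826 + 59)*4771 = -2767*4771 = -13201357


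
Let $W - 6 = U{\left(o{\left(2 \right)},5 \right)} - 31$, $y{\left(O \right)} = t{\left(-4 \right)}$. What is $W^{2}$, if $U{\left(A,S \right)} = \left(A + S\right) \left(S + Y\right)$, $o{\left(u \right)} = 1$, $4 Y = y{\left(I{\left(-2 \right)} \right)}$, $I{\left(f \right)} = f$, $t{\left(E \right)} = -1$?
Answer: $\frac{49}{4} \approx 12.25$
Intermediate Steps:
$y{\left(O \right)} = -1$
$Y = - \frac{1}{4}$ ($Y = \frac{1}{4} \left(-1\right) = - \frac{1}{4} \approx -0.25$)
$U{\left(A,S \right)} = \left(- \frac{1}{4} + S\right) \left(A + S\right)$ ($U{\left(A,S \right)} = \left(A + S\right) \left(S - \frac{1}{4}\right) = \left(A + S\right) \left(- \frac{1}{4} + S\right) = \left(- \frac{1}{4} + S\right) \left(A + S\right)$)
$W = \frac{7}{2}$ ($W = 6 + \left(\left(5^{2} - \frac{1}{4} - \frac{5}{4} + 1 \cdot 5\right) - 31\right) = 6 + \left(\left(25 - \frac{1}{4} - \frac{5}{4} + 5\right) - 31\right) = 6 + \left(\frac{57}{2} - 31\right) = 6 - \frac{5}{2} = \frac{7}{2} \approx 3.5$)
$W^{2} = \left(\frac{7}{2}\right)^{2} = \frac{49}{4}$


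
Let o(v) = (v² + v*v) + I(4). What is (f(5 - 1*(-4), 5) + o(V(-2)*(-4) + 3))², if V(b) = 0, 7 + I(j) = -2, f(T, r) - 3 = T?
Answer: 441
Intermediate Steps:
f(T, r) = 3 + T
I(j) = -9 (I(j) = -7 - 2 = -9)
o(v) = -9 + 2*v² (o(v) = (v² + v*v) - 9 = (v² + v²) - 9 = 2*v² - 9 = -9 + 2*v²)
(f(5 - 1*(-4), 5) + o(V(-2)*(-4) + 3))² = ((3 + (5 - 1*(-4))) + (-9 + 2*(0*(-4) + 3)²))² = ((3 + (5 + 4)) + (-9 + 2*(0 + 3)²))² = ((3 + 9) + (-9 + 2*3²))² = (12 + (-9 + 2*9))² = (12 + (-9 + 18))² = (12 + 9)² = 21² = 441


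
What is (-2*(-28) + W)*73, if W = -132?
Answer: -5548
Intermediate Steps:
(-2*(-28) + W)*73 = (-2*(-28) - 132)*73 = (56 - 132)*73 = -76*73 = -5548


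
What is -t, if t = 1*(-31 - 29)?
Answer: 60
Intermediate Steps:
t = -60 (t = 1*(-60) = -60)
-t = -1*(-60) = 60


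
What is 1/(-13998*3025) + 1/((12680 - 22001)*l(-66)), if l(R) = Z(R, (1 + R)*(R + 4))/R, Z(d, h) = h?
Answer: 91904569/53019749017950 ≈ 1.7334e-6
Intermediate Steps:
l(R) = (1 + R)*(4 + R)/R (l(R) = ((1 + R)*(R + 4))/R = ((1 + R)*(4 + R))/R = (1 + R)*(4 + R)/R)
1/(-13998*3025) + 1/((12680 - 22001)*l(-66)) = 1/(-13998*3025) + 1/((12680 - 22001)*(5 - 66 + 4/(-66))) = -1/13998*1/3025 + 1/((-9321)*(5 - 66 + 4*(-1/66))) = -1/42343950 - 1/(9321*(5 - 66 - 2/33)) = -1/42343950 - 1/(9321*(-2015/33)) = -1/42343950 - 1/9321*(-33/2015) = -1/42343950 + 11/6260605 = 91904569/53019749017950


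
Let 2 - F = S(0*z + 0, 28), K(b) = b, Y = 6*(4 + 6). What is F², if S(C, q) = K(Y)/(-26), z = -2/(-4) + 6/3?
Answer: 3136/169 ≈ 18.556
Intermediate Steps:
Y = 60 (Y = 6*10 = 60)
z = 5/2 (z = -2*(-¼) + 6*(⅓) = ½ + 2 = 5/2 ≈ 2.5000)
S(C, q) = -30/13 (S(C, q) = 60/(-26) = 60*(-1/26) = -30/13)
F = 56/13 (F = 2 - 1*(-30/13) = 2 + 30/13 = 56/13 ≈ 4.3077)
F² = (56/13)² = 3136/169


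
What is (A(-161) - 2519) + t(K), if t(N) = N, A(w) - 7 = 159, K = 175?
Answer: -2178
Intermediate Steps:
A(w) = 166 (A(w) = 7 + 159 = 166)
(A(-161) - 2519) + t(K) = (166 - 2519) + 175 = -2353 + 175 = -2178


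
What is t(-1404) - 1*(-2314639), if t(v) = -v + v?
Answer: 2314639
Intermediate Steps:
t(v) = 0
t(-1404) - 1*(-2314639) = 0 - 1*(-2314639) = 0 + 2314639 = 2314639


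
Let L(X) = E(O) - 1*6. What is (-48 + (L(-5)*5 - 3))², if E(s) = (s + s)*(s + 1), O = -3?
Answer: 441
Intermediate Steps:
E(s) = 2*s*(1 + s) (E(s) = (2*s)*(1 + s) = 2*s*(1 + s))
L(X) = 6 (L(X) = 2*(-3)*(1 - 3) - 1*6 = 2*(-3)*(-2) - 6 = 12 - 6 = 6)
(-48 + (L(-5)*5 - 3))² = (-48 + (6*5 - 3))² = (-48 + (30 - 3))² = (-48 + 27)² = (-21)² = 441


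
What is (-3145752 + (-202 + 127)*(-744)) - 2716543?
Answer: -5806495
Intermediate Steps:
(-3145752 + (-202 + 127)*(-744)) - 2716543 = (-3145752 - 75*(-744)) - 2716543 = (-3145752 + 55800) - 2716543 = -3089952 - 2716543 = -5806495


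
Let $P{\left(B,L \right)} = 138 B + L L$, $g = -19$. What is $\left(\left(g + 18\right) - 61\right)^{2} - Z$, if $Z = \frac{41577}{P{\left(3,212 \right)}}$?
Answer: $\frac{174314575}{45358} \approx 3843.1$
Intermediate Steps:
$P{\left(B,L \right)} = L^{2} + 138 B$ ($P{\left(B,L \right)} = 138 B + L^{2} = L^{2} + 138 B$)
$Z = \frac{41577}{45358}$ ($Z = \frac{41577}{212^{2} + 138 \cdot 3} = \frac{41577}{44944 + 414} = \frac{41577}{45358} \approx 0.91664$)
$\left(\left(g + 18\right) - 61\right)^{2} - Z = \left(\left(-19 + 18\right) - 61\right)^{2} - \frac{41577}{45358} = \left(-1 - 61\right)^{2} - \frac{41577}{45358} = \left(-62\right)^{2} - \frac{41577}{45358} = 3844 - \frac{41577}{45358} = \frac{174314575}{45358}$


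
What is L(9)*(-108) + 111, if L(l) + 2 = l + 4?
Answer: -1077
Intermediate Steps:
L(l) = 2 + l (L(l) = -2 + (l + 4) = -2 + (4 + l) = 2 + l)
L(9)*(-108) + 111 = (2 + 9)*(-108) + 111 = 11*(-108) + 111 = -1188 + 111 = -1077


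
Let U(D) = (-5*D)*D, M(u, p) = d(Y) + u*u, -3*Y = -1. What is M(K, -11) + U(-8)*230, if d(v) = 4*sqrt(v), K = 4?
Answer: -73584 + 4*sqrt(3)/3 ≈ -73582.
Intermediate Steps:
Y = 1/3 (Y = -1/3*(-1) = 1/3 ≈ 0.33333)
M(u, p) = u**2 + 4*sqrt(3)/3 (M(u, p) = 4*sqrt(1/3) + u*u = 4*(sqrt(3)/3) + u**2 = 4*sqrt(3)/3 + u**2 = u**2 + 4*sqrt(3)/3)
U(D) = -5*D**2
M(K, -11) + U(-8)*230 = (4**2 + 4*sqrt(3)/3) - 5*(-8)**2*230 = (16 + 4*sqrt(3)/3) - 5*64*230 = (16 + 4*sqrt(3)/3) - 320*230 = (16 + 4*sqrt(3)/3) - 73600 = -73584 + 4*sqrt(3)/3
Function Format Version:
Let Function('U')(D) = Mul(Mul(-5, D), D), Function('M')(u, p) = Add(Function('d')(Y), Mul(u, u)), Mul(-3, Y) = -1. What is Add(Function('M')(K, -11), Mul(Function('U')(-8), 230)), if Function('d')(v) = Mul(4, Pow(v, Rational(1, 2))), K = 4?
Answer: Add(-73584, Mul(Rational(4, 3), Pow(3, Rational(1, 2)))) ≈ -73582.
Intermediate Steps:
Y = Rational(1, 3) (Y = Mul(Rational(-1, 3), -1) = Rational(1, 3) ≈ 0.33333)
Function('M')(u, p) = Add(Pow(u, 2), Mul(Rational(4, 3), Pow(3, Rational(1, 2)))) (Function('M')(u, p) = Add(Mul(4, Pow(Rational(1, 3), Rational(1, 2))), Mul(u, u)) = Add(Mul(4, Mul(Rational(1, 3), Pow(3, Rational(1, 2)))), Pow(u, 2)) = Add(Mul(Rational(4, 3), Pow(3, Rational(1, 2))), Pow(u, 2)) = Add(Pow(u, 2), Mul(Rational(4, 3), Pow(3, Rational(1, 2)))))
Function('U')(D) = Mul(-5, Pow(D, 2))
Add(Function('M')(K, -11), Mul(Function('U')(-8), 230)) = Add(Add(Pow(4, 2), Mul(Rational(4, 3), Pow(3, Rational(1, 2)))), Mul(Mul(-5, Pow(-8, 2)), 230)) = Add(Add(16, Mul(Rational(4, 3), Pow(3, Rational(1, 2)))), Mul(Mul(-5, 64), 230)) = Add(Add(16, Mul(Rational(4, 3), Pow(3, Rational(1, 2)))), Mul(-320, 230)) = Add(Add(16, Mul(Rational(4, 3), Pow(3, Rational(1, 2)))), -73600) = Add(-73584, Mul(Rational(4, 3), Pow(3, Rational(1, 2))))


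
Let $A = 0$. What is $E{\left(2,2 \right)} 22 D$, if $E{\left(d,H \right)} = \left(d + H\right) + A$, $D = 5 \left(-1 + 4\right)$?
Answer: $1320$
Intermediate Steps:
$D = 15$ ($D = 5 \cdot 3 = 15$)
$E{\left(d,H \right)} = H + d$ ($E{\left(d,H \right)} = \left(d + H\right) + 0 = \left(H + d\right) + 0 = H + d$)
$E{\left(2,2 \right)} 22 D = \left(2 + 2\right) 22 \cdot 15 = 4 \cdot 22 \cdot 15 = 88 \cdot 15 = 1320$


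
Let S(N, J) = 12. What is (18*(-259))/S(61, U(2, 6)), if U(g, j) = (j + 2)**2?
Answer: -777/2 ≈ -388.50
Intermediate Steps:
U(g, j) = (2 + j)**2
(18*(-259))/S(61, U(2, 6)) = (18*(-259))/12 = -4662*1/12 = -777/2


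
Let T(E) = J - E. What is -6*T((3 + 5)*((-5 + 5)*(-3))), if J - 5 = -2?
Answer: -18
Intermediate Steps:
J = 3 (J = 5 - 2 = 3)
T(E) = 3 - E
-6*T((3 + 5)*((-5 + 5)*(-3))) = -6*(3 - (3 + 5)*(-5 + 5)*(-3)) = -6*(3 - 8*0*(-3)) = -6*(3 - 8*0) = -6*(3 - 1*0) = -6*(3 + 0) = -6*3 = -18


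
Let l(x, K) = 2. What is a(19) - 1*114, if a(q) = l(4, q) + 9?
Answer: -103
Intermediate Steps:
a(q) = 11 (a(q) = 2 + 9 = 11)
a(19) - 1*114 = 11 - 1*114 = 11 - 114 = -103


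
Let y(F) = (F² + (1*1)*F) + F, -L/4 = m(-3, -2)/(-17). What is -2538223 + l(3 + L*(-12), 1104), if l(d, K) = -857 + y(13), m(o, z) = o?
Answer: -2538885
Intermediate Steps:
L = -12/17 (L = -(-12)/(-17) = -(-12)*(-1)/17 = -4*3/17 = -12/17 ≈ -0.70588)
y(F) = F² + 2*F (y(F) = (F² + 1*F) + F = (F² + F) + F = (F + F²) + F = F² + 2*F)
l(d, K) = -662 (l(d, K) = -857 + 13*(2 + 13) = -857 + 13*15 = -857 + 195 = -662)
-2538223 + l(3 + L*(-12), 1104) = -2538223 - 662 = -2538885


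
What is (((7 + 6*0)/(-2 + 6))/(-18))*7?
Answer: -49/72 ≈ -0.68056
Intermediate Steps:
(((7 + 6*0)/(-2 + 6))/(-18))*7 = (((7 + 0)/4)*(-1/18))*7 = ((7*(¼))*(-1/18))*7 = ((7/4)*(-1/18))*7 = -7/72*7 = -49/72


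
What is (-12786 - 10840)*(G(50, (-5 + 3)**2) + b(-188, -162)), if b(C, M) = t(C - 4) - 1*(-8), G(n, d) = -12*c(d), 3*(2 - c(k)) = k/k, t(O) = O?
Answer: 4819704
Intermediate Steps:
c(k) = 5/3 (c(k) = 2 - k/(3*k) = 2 - 1/3*1 = 2 - 1/3 = 5/3)
G(n, d) = -20 (G(n, d) = -12*5/3 = -20)
b(C, M) = 4 + C (b(C, M) = (C - 4) - 1*(-8) = (-4 + C) + 8 = 4 + C)
(-12786 - 10840)*(G(50, (-5 + 3)**2) + b(-188, -162)) = (-12786 - 10840)*(-20 + (4 - 188)) = -23626*(-20 - 184) = -23626*(-204) = 4819704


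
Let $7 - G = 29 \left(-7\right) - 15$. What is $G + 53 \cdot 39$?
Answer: $2292$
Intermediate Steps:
$G = 225$ ($G = 7 - \left(29 \left(-7\right) - 15\right) = 7 - \left(-203 - 15\right) = 7 - -218 = 7 + 218 = 225$)
$G + 53 \cdot 39 = 225 + 53 \cdot 39 = 225 + 2067 = 2292$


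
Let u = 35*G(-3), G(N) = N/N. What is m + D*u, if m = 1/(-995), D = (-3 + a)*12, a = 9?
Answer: 2507399/995 ≈ 2520.0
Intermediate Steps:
G(N) = 1
u = 35 (u = 35*1 = 35)
D = 72 (D = (-3 + 9)*12 = 6*12 = 72)
m = -1/995 ≈ -0.0010050
m + D*u = -1/995 + 72*35 = -1/995 + 2520 = 2507399/995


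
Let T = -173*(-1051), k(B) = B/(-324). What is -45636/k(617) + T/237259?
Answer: 3508238943367/146388803 ≈ 23965.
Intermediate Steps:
k(B) = -B/324 (k(B) = B*(-1/324) = -B/324)
T = 181823
-45636/k(617) + T/237259 = -45636/((-1/324*617)) + 181823/237259 = -45636/(-617/324) + 181823*(1/237259) = -45636*(-324/617) + 181823/237259 = 14786064/617 + 181823/237259 = 3508238943367/146388803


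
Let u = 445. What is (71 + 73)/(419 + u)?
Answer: 1/6 ≈ 0.16667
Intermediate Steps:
(71 + 73)/(419 + u) = (71 + 73)/(419 + 445) = 144/864 = 144*(1/864) = 1/6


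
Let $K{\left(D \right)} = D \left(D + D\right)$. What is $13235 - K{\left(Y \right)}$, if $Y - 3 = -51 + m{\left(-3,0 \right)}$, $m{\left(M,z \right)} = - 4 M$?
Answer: $10643$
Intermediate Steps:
$Y = -36$ ($Y = 3 - 39 = -36$)
$K{\left(D \right)} = 2 D^{2}$ ($K{\left(D \right)} = D 2 D = 2 D^{2}$)
$13235 - K{\left(Y \right)} = 13235 - 2 \left(-36\right)^{2} = 13235 - 2 \cdot 1296 = 13235 - 2592 = 10643$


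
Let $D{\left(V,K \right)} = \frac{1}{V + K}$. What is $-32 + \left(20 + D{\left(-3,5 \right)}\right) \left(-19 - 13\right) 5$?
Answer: $-3312$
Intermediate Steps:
$D{\left(V,K \right)} = \frac{1}{K + V}$
$-32 + \left(20 + D{\left(-3,5 \right)}\right) \left(-19 - 13\right) 5 = -32 + \left(20 + \frac{1}{5 - 3}\right) \left(-19 - 13\right) 5 = -32 + \left(20 + \frac{1}{2}\right) \left(-32\right) 5 = -32 + \frac{41}{2} \left(-32\right) 5 = -32 - 3280 = -3312$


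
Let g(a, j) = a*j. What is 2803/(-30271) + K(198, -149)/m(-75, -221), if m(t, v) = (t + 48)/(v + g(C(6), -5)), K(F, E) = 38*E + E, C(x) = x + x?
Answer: -16476439714/272439 ≈ -60478.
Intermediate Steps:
C(x) = 2*x
K(F, E) = 39*E
m(t, v) = (48 + t)/(-60 + v) (m(t, v) = (t + 48)/(v + (2*6)*(-5)) = (48 + t)/(v + 12*(-5)) = (48 + t)/(v - 60) = (48 + t)/(-60 + v))
2803/(-30271) + K(198, -149)/m(-75, -221) = 2803/(-30271) + (39*(-149))/(((48 - 75)/(-60 - 221))) = 2803*(-1/30271) - 5811/(-27/(-281)) = -2803/30271 - 5811/((-1/281*(-27))) = -2803/30271 - 5811/27/281 = -2803/30271 - 5811*281/27 = -2803/30271 - 544297/9 = -16476439714/272439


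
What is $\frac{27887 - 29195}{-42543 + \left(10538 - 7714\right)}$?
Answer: $\frac{1308}{39719} \approx 0.032931$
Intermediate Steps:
$\frac{27887 - 29195}{-42543 + \left(10538 - 7714\right)} = - \frac{1308}{-42543 + \left(10538 - 7714\right)} = - \frac{1308}{-42543 + 2824} = - \frac{1308}{-39719} = \left(-1308\right) \left(- \frac{1}{39719}\right) = \frac{1308}{39719}$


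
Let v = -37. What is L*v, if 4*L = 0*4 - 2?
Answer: 37/2 ≈ 18.500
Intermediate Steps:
L = -½ (L = (0*4 - 2)/4 = (0 - 2)/4 = (¼)*(-2) = -½ ≈ -0.50000)
L*v = -½*(-37) = 37/2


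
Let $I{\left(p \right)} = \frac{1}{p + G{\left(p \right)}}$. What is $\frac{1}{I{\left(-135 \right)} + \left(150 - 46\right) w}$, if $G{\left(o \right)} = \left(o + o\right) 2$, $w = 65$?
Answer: $\frac{675}{4562999} \approx 0.00014793$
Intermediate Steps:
$G{\left(o \right)} = 4 o$ ($G{\left(o \right)} = 2 o 2 = 4 o$)
$I{\left(p \right)} = \frac{1}{5 p}$ ($I{\left(p \right)} = \frac{1}{p + 4 p} = \frac{1}{5 p}$)
$\frac{1}{I{\left(-135 \right)} + \left(150 - 46\right) w} = \frac{1}{\frac{1}{5 \left(-135\right)} + \left(150 - 46\right) 65} = \frac{1}{\frac{1}{5} \left(- \frac{1}{135}\right) + 104 \cdot 65} = \frac{1}{- \frac{1}{675} + 6760} = \frac{1}{\frac{4562999}{675}} = \frac{675}{4562999}$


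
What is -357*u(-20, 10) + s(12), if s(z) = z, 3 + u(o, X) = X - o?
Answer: -9627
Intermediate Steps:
u(o, X) = -3 + X - o (u(o, X) = -3 + (X - o) = -3 + X - o)
-357*u(-20, 10) + s(12) = -357*(-3 + 10 - 1*(-20)) + 12 = -357*(-3 + 10 + 20) + 12 = -357*27 + 12 = -9639 + 12 = -9627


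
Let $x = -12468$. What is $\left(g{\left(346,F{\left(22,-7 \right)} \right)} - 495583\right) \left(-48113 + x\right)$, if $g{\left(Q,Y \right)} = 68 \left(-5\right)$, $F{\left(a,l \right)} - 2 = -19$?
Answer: $30043511263$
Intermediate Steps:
$F{\left(a,l \right)} = -17$ ($F{\left(a,l \right)} = 2 - 19 = -17$)
$g{\left(Q,Y \right)} = -340$
$\left(g{\left(346,F{\left(22,-7 \right)} \right)} - 495583\right) \left(-48113 + x\right) = \left(-340 - 495583\right) \left(-48113 - 12468\right) = \left(-495923\right) \left(-60581\right) = 30043511263$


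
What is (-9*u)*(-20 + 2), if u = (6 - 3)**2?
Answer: 1458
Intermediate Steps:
u = 9 (u = 3**2 = 9)
(-9*u)*(-20 + 2) = (-9*9)*(-20 + 2) = -81*(-18) = 1458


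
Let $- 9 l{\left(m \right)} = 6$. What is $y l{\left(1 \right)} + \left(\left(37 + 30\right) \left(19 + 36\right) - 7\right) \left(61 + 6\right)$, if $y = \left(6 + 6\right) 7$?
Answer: $246370$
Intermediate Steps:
$l{\left(m \right)} = - \frac{2}{3}$ ($l{\left(m \right)} = \left(- \frac{1}{9}\right) 6 = - \frac{2}{3}$)
$y = 84$ ($y = 12 \cdot 7 = 84$)
$y l{\left(1 \right)} + \left(\left(37 + 30\right) \left(19 + 36\right) - 7\right) \left(61 + 6\right) = 84 \left(- \frac{2}{3}\right) + \left(\left(37 + 30\right) \left(19 + 36\right) - 7\right) \left(61 + 6\right) = -56 + \left(67 \cdot 55 - 7\right) 67 = -56 + \left(3685 - 7\right) 67 = -56 + 3678 \cdot 67 = -56 + 246426 = 246370$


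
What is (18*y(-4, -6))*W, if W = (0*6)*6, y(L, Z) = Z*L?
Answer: 0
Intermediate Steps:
y(L, Z) = L*Z
W = 0 (W = 0*6 = 0)
(18*y(-4, -6))*W = (18*(-4*(-6)))*0 = (18*24)*0 = 432*0 = 0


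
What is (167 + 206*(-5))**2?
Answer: 744769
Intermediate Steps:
(167 + 206*(-5))**2 = (167 - 1030)**2 = (-863)**2 = 744769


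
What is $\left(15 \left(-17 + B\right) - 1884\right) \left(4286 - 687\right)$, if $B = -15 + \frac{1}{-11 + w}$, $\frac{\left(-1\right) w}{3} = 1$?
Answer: $- \frac{119166489}{14} \approx -8.5119 \cdot 10^{6}$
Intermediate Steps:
$w = -3$ ($w = \left(-3\right) 1 = -3$)
$B = - \frac{211}{14}$ ($B = -15 + \frac{1}{-11 - 3} = -15 + \frac{1}{-14} = -15 - \frac{1}{14} = - \frac{211}{14} \approx -15.071$)
$\left(15 \left(-17 + B\right) - 1884\right) \left(4286 - 687\right) = \left(15 \left(-17 - \frac{211}{14}\right) - 1884\right) \left(4286 - 687\right) = \left(15 \left(- \frac{449}{14}\right) - 1884\right) 3599 = \left(- \frac{6735}{14} - 1884\right) 3599 = \left(- \frac{33111}{14}\right) 3599 = - \frac{119166489}{14}$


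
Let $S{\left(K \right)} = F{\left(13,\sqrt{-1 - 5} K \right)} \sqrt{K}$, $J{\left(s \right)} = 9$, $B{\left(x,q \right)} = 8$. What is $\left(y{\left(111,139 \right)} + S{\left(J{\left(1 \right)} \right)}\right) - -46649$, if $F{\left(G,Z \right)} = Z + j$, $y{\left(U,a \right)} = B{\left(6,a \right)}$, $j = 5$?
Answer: $46672 + 27 i \sqrt{6} \approx 46672.0 + 66.136 i$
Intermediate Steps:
$y{\left(U,a \right)} = 8$
$F{\left(G,Z \right)} = 5 + Z$ ($F{\left(G,Z \right)} = Z + 5 = 5 + Z$)
$S{\left(K \right)} = \sqrt{K} \left(5 + i K \sqrt{6}\right)$ ($S{\left(K \right)} = \left(5 + \sqrt{-1 - 5} K\right) \sqrt{K} = \left(5 + \sqrt{-6} K\right) \sqrt{K} = \left(5 + i \sqrt{6} K\right) \sqrt{K} = \left(5 + i K \sqrt{6}\right) \sqrt{K} = \sqrt{K} \left(5 + i K \sqrt{6}\right)$)
$\left(y{\left(111,139 \right)} + S{\left(J{\left(1 \right)} \right)}\right) - -46649 = \left(8 + \sqrt{9} \left(5 + i 9 \sqrt{6}\right)\right) - -46649 = \left(8 + 3 \left(5 + 9 i \sqrt{6}\right)\right) + 46649 = \left(8 + \left(15 + 27 i \sqrt{6}\right)\right) + 46649 = \left(23 + 27 i \sqrt{6}\right) + 46649 = 46672 + 27 i \sqrt{6}$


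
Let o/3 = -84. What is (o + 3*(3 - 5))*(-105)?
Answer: 27090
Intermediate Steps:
o = -252 (o = 3*(-84) = -252)
(o + 3*(3 - 5))*(-105) = (-252 + 3*(3 - 5))*(-105) = (-252 + 3*(-2))*(-105) = (-252 - 6)*(-105) = -258*(-105) = 27090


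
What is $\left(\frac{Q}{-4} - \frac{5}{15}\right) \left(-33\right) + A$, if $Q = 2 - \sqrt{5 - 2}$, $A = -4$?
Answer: $\frac{47}{2} - \frac{33 \sqrt{3}}{4} \approx 9.2106$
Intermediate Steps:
$Q = 2 - \sqrt{3} \approx 0.26795$
$\left(\frac{Q}{-4} - \frac{5}{15}\right) \left(-33\right) + A = \left(\frac{2 - \sqrt{3}}{-4} - \frac{5}{15}\right) \left(-33\right) - 4 = \left(\left(2 - \sqrt{3}\right) \left(- \frac{1}{4}\right) - \frac{1}{3}\right) \left(-33\right) - 4 = \left(\left(- \frac{1}{2} + \frac{\sqrt{3}}{4}\right) - \frac{1}{3}\right) \left(-33\right) - 4 = \left(- \frac{5}{6} + \frac{\sqrt{3}}{4}\right) \left(-33\right) - 4 = \left(\frac{55}{2} - \frac{33 \sqrt{3}}{4}\right) - 4 = \frac{47}{2} - \frac{33 \sqrt{3}}{4}$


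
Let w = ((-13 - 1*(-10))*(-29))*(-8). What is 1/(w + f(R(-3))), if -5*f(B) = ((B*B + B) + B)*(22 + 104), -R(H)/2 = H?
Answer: -5/9528 ≈ -0.00052477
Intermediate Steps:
R(H) = -2*H
f(B) = -252*B/5 - 126*B²/5 (f(B) = -((B*B + B) + B)*(22 + 104)/5 = -((B² + B) + B)*126/5 = -((B + B²) + B)*126/5 = -(B² + 2*B)*126/5 = -(126*B² + 252*B)/5 = -252*B/5 - 126*B²/5)
w = -696 (w = ((-13 + 10)*(-29))*(-8) = -3*(-29)*(-8) = 87*(-8) = -696)
1/(w + f(R(-3))) = 1/(-696 - 126*(-2*(-3))*(2 - 2*(-3))/5) = 1/(-696 - 126/5*6*(2 + 6)) = 1/(-696 - 126/5*6*8) = 1/(-696 - 6048/5) = 1/(-9528/5) = -5/9528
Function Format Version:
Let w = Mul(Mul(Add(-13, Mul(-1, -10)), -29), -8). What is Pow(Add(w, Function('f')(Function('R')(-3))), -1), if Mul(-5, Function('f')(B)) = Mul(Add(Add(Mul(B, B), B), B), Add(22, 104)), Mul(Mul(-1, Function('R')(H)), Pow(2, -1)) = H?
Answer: Rational(-5, 9528) ≈ -0.00052477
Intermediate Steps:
Function('R')(H) = Mul(-2, H)
Function('f')(B) = Add(Mul(Rational(-252, 5), B), Mul(Rational(-126, 5), Pow(B, 2))) (Function('f')(B) = Mul(Rational(-1, 5), Mul(Add(Add(Mul(B, B), B), B), Add(22, 104))) = Mul(Rational(-1, 5), Mul(Add(Add(Pow(B, 2), B), B), 126)) = Mul(Rational(-1, 5), Mul(Add(Add(B, Pow(B, 2)), B), 126)) = Mul(Rational(-1, 5), Mul(Add(Pow(B, 2), Mul(2, B)), 126)) = Mul(Rational(-1, 5), Add(Mul(126, Pow(B, 2)), Mul(252, B))) = Add(Mul(Rational(-252, 5), B), Mul(Rational(-126, 5), Pow(B, 2))))
w = -696 (w = Mul(Mul(Add(-13, 10), -29), -8) = Mul(Mul(-3, -29), -8) = Mul(87, -8) = -696)
Pow(Add(w, Function('f')(Function('R')(-3))), -1) = Pow(Add(-696, Mul(Rational(-126, 5), Mul(-2, -3), Add(2, Mul(-2, -3)))), -1) = Pow(Add(-696, Mul(Rational(-126, 5), 6, Add(2, 6))), -1) = Pow(Add(-696, Mul(Rational(-126, 5), 6, 8)), -1) = Pow(Add(-696, Rational(-6048, 5)), -1) = Pow(Rational(-9528, 5), -1) = Rational(-5, 9528)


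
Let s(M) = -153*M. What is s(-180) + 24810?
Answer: 52350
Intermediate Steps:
s(-180) + 24810 = -153*(-180) + 24810 = 27540 + 24810 = 52350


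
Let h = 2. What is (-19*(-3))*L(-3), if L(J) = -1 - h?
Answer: -171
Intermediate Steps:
L(J) = -3 (L(J) = -1 - 1*2 = -1 - 2 = -3)
(-19*(-3))*L(-3) = -19*(-3)*(-3) = 57*(-3) = -171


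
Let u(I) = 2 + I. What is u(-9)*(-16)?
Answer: 112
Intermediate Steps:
u(-9)*(-16) = (2 - 9)*(-16) = -7*(-16) = 112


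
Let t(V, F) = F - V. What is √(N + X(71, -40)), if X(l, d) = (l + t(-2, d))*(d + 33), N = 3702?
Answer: √3471 ≈ 58.915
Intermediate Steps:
X(l, d) = (33 + d)*(2 + d + l) (X(l, d) = (l + (d - 1*(-2)))*(d + 33) = (l + (d + 2))*(33 + d) = (l + (2 + d))*(33 + d) = (2 + d + l)*(33 + d) = (33 + d)*(2 + d + l))
√(N + X(71, -40)) = √(3702 + (66 + (-40)² + 33*71 + 35*(-40) - 40*71)) = √(3702 + (66 + 1600 + 2343 - 1400 - 2840)) = √(3702 - 231) = √3471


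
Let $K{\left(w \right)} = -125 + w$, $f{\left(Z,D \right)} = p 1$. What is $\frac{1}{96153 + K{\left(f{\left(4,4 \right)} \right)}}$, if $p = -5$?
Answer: $\frac{1}{96023} \approx 1.0414 \cdot 10^{-5}$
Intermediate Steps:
$f{\left(Z,D \right)} = -5$ ($f{\left(Z,D \right)} = \left(-5\right) 1 = -5$)
$\frac{1}{96153 + K{\left(f{\left(4,4 \right)} \right)}} = \frac{1}{96153 - 130} = \frac{1}{96023}$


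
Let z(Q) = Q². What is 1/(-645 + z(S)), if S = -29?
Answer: 1/196 ≈ 0.0051020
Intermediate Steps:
1/(-645 + z(S)) = 1/(-645 + (-29)²) = 1/(-645 + 841) = 1/196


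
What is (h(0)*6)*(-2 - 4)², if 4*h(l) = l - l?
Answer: 0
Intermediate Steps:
h(l) = 0 (h(l) = (l - l)/4 = (¼)*0 = 0)
(h(0)*6)*(-2 - 4)² = (0*6)*(-2 - 4)² = 0*(-6)² = 0*36 = 0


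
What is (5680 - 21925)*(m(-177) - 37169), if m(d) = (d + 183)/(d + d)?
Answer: 35624830140/59 ≈ 6.0381e+8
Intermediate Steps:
m(d) = (183 + d)/(2*d) (m(d) = (183 + d)/((2*d)) = (183 + d)*(1/(2*d)) = (183 + d)/(2*d))
(5680 - 21925)*(m(-177) - 37169) = (5680 - 21925)*((1/2)*(183 - 177)/(-177) - 37169) = -16245*((1/2)*(-1/177)*6 - 37169) = -16245*(-1/59 - 37169) = -16245*(-2192972/59) = 35624830140/59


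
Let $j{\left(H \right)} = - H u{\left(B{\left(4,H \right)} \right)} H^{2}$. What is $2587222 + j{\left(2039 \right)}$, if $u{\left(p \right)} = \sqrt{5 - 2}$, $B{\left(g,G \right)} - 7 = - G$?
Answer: $2587222 - 8477185319 \sqrt{3} \approx -1.468 \cdot 10^{10}$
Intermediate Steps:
$B{\left(g,G \right)} = 7 - G$
$u{\left(p \right)} = \sqrt{3}$
$j{\left(H \right)} = - \sqrt{3} H^{3}$ ($j{\left(H \right)} = - H \sqrt{3} H^{2} = - \sqrt{3} H^{3}$)
$2587222 + j{\left(2039 \right)} = 2587222 - \sqrt{3} \cdot 2039^{3} = 2587222 - \sqrt{3} \cdot 8477185319 = 2587222 - 8477185319 \sqrt{3}$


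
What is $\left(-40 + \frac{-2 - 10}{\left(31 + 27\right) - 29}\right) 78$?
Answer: $- \frac{91416}{29} \approx -3152.3$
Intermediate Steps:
$\left(-40 + \frac{-2 - 10}{\left(31 + 27\right) - 29}\right) 78 = \left(-40 - \frac{12}{58 - 29}\right) 78 = \left(-40 - \frac{12}{29}\right) 78 = \left(- \frac{1172}{29}\right) 78 = - \frac{91416}{29}$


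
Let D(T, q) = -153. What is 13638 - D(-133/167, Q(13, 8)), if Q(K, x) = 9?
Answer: 13791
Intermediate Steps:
13638 - D(-133/167, Q(13, 8)) = 13638 - 1*(-153) = 13638 + 153 = 13791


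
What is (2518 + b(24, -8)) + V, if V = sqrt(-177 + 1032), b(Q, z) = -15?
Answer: 2503 + 3*sqrt(95) ≈ 2532.2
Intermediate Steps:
V = 3*sqrt(95) (V = sqrt(855) = 3*sqrt(95) ≈ 29.240)
(2518 + b(24, -8)) + V = (2518 - 15) + 3*sqrt(95) = 2503 + 3*sqrt(95)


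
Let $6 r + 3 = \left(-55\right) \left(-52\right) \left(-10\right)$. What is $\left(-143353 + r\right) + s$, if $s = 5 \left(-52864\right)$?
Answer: $- \frac{2474641}{6} \approx -4.1244 \cdot 10^{5}$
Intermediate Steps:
$s = -264320$
$r = - \frac{28603}{6}$ ($r = - \frac{1}{2} + \frac{\left(-55\right) \left(-52\right) \left(-10\right)}{6} = - \frac{1}{2} + \frac{2860 \left(-10\right)}{6} = - \frac{1}{2} + \frac{1}{6} \left(-28600\right) = - \frac{1}{2} - \frac{14300}{3} = - \frac{28603}{6} \approx -4767.2$)
$\left(-143353 + r\right) + s = \left(-143353 - \frac{28603}{6}\right) - 264320 = - \frac{888721}{6} - 264320 = - \frac{2474641}{6}$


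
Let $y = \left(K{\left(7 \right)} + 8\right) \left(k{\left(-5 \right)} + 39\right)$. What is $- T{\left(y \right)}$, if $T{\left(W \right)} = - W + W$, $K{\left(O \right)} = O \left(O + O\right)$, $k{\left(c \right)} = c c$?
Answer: $0$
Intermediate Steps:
$k{\left(c \right)} = c^{2}$
$K{\left(O \right)} = 2 O^{2}$ ($K{\left(O \right)} = O 2 O = 2 O^{2}$)
$y = 6784$ ($y = \left(2 \cdot 7^{2} + 8\right) \left(\left(-5\right)^{2} + 39\right) = \left(2 \cdot 49 + 8\right) \left(25 + 39\right) = \left(98 + 8\right) 64 = 106 \cdot 64 = 6784$)
$T{\left(W \right)} = 0$
$- T{\left(y \right)} = \left(-1\right) 0 = 0$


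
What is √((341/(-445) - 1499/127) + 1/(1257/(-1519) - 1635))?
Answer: I*√857743229808709528530/8260571490 ≈ 3.5454*I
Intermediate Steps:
√((341/(-445) - 1499/127) + 1/(1257/(-1519) - 1635)) = √((341*(-1/445) - 1499*1/127) + 1/(1257*(-1/1519) - 1635)) = √((-341/445 - 1499/127) + 1/(-1257/1519 - 1635)) = √(-710362/56515 + 1/(-2484822/1519)) = √(-710362/56515 - 1519/2484822) = √(-1765208971849/140429715330) = I*√857743229808709528530/8260571490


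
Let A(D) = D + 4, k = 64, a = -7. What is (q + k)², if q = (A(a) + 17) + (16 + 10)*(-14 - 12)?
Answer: 357604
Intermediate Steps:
A(D) = 4 + D
q = -662 (q = ((4 - 7) + 17) + (16 + 10)*(-14 - 12) = (-3 + 17) + 26*(-26) = 14 - 676 = -662)
(q + k)² = (-662 + 64)² = (-598)² = 357604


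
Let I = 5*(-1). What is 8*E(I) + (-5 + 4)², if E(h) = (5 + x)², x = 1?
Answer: 289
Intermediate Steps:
I = -5
E(h) = 36 (E(h) = (5 + 1)² = 6² = 36)
8*E(I) + (-5 + 4)² = 8*36 + (-5 + 4)² = 288 + (-1)² = 288 + 1 = 289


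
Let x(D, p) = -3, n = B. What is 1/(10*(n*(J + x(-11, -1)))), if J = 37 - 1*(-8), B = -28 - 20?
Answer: -1/20160 ≈ -4.9603e-5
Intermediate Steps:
B = -48
n = -48
J = 45 (J = 37 + 8 = 45)
1/(10*(n*(J + x(-11, -1)))) = 1/(10*(-48*(45 - 3))) = 1/(10*(-48*42)) = 1/(10*(-2016)) = 1/(-20160) = -1/20160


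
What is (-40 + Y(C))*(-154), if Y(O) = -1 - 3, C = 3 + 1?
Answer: 6776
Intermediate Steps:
C = 4
Y(O) = -4
(-40 + Y(C))*(-154) = (-40 - 4)*(-154) = -44*(-154) = 6776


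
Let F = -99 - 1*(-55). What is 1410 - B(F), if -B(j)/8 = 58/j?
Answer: 15394/11 ≈ 1399.5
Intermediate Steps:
F = -44 (F = -99 + 55 = -44)
B(j) = -464/j
1410 - B(F) = 1410 - (-464)/(-44) = 1410 - (-464)*(-1)/44 = 1410 - 1*116/11 = 1410 - 116/11 = 15394/11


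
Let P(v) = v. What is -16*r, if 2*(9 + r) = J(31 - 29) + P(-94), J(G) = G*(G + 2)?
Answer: 832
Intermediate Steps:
J(G) = G*(2 + G)
r = -52 (r = -9 + ((31 - 29)*(2 + (31 - 29)) - 94)/2 = -9 + (2*(2 + 2) - 94)/2 = -9 + (2*4 - 94)/2 = -9 + (8 - 94)/2 = -9 + (1/2)*(-86) = -9 - 43 = -52)
-16*r = -16*(-52) = 832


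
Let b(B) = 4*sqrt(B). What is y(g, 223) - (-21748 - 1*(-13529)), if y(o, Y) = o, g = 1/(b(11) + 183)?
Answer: 273799730/33313 - 4*sqrt(11)/33313 ≈ 8219.0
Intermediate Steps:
g = 1/(183 + 4*sqrt(11)) (g = 1/(4*sqrt(11) + 183) = 1/(183 + 4*sqrt(11)) ≈ 0.0050951)
y(g, 223) - (-21748 - 1*(-13529)) = (183/33313 - 4*sqrt(11)/33313) - (-21748 - 1*(-13529)) = (183/33313 - 4*sqrt(11)/33313) - (-21748 + 13529) = (183/33313 - 4*sqrt(11)/33313) - 1*(-8219) = (183/33313 - 4*sqrt(11)/33313) + 8219 = 273799730/33313 - 4*sqrt(11)/33313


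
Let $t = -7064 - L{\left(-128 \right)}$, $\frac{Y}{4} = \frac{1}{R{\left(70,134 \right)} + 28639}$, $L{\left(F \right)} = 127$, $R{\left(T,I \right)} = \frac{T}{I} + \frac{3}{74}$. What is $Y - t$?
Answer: $\frac{1021085726855}{141994953} \approx 7191.0$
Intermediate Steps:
$R{\left(T,I \right)} = \frac{3}{74} + \frac{T}{I}$ ($R{\left(T,I \right)} = \frac{T}{I} + 3 \cdot \frac{1}{74} = \frac{T}{I} + \frac{3}{74} = \frac{3}{74} + \frac{T}{I}$)
$Y = \frac{19832}{141994953}$ ($Y = \frac{4}{\left(\frac{3}{74} + \frac{70}{134}\right) + 28639} = \frac{4}{\left(\frac{3}{74} + 70 \cdot \frac{1}{134}\right) + 28639} = \frac{4}{\left(\frac{3}{74} + \frac{35}{67}\right) + 28639} = \frac{4}{\frac{2791}{4958} + 28639} = \frac{4}{\frac{141994953}{4958}} = 4 \cdot \frac{4958}{141994953} = \frac{19832}{141994953} \approx 0.00013967$)
$t = -7191$ ($t = -7064 - 127 = -7191$)
$Y - t = \frac{19832}{141994953} - -7191 = \frac{19832}{141994953} + 7191 = \frac{1021085726855}{141994953}$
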